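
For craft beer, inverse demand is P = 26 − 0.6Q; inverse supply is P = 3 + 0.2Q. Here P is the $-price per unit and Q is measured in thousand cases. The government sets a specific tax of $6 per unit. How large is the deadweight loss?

Competitive equilibrium: 26 − 0.6Q = 3 + 0.2Q → Q* = 28.75, P* = 8.75.
With the tax, the buyer price exceeds the seller price by 6: (26 − 0.6Q) − (3 + 0.2Q) = 6 → Q' = 21.25.
ΔQ = 28.75 − 21.25 = 7.5; the wedge equals the tax, 6.
Welfare loss = ½ × 7.5 × 6 = $22.50 thousand.

$22.50 thousand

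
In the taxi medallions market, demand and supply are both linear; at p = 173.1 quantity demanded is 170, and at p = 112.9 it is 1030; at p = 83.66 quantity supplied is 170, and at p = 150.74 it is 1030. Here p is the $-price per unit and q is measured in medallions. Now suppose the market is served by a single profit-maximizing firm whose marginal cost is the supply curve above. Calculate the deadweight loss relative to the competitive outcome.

$4574.68

Demand slope = (112.9 − 173.1)/(1030 − 170) = −0.07, so p = 185 − 0.07q.
Supply slope = (150.74 − 83.66)/(1030 − 170) = 0.078, so p = 70.4 + 0.078q.
Competitive equilibrium: 185 − 0.07q = 70.4 + 0.078q → q* = 774.32432, p* = 130.7973.
Marginal revenue: MR = 185 − 0.14q. Set MR = MC: 185 − 0.14q = 70.4 + 0.078q → q_m = 525.68807.
Price p_m = 185 − 0.07·525.68807 = 148.20184; MC(q_m) = 70.4 + 0.078·525.68807 = 111.40367.
Competitive q* = 774.32432, so Δq = 248.63625; wedge = 148.20184 − 111.40367 = 36.79817.
DWL = ½ × 248.63625 × 36.79817 = $4574.68.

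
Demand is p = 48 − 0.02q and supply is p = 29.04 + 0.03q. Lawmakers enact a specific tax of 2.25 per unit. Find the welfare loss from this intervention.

50.625

Competitive equilibrium: 48 − 0.02q = 29.04 + 0.03q → q* = 379.2, p* = 40.416.
With the tax, the buyer price exceeds the seller price by 2.25: (48 − 0.02q) − (29.04 + 0.03q) = 2.25 → q' = 334.2.
Δq = 379.2 − 334.2 = 45; the wedge equals the tax, 2.25.
Welfare loss = ½ × 45 × 2.25 = 50.625.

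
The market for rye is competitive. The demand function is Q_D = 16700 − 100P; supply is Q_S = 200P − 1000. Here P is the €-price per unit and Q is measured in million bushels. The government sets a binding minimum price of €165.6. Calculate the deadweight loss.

€852267 million

In inverse form: demand P = 167 − 0.01Q, supply P = 5 + 0.005Q.
Competitive equilibrium: 167 − 0.01Q = 5 + 0.005Q → Q* = 10800, P* = 59.
At the floor P = 165.6, quantity demanded = (167 − 165.6)/0.01 = 140.
Sellers' marginal cost at Q' = 140: 5 + 0.005·140 = 5.7.
ΔQ = 10800 − 140 = 10660; wedge = 165.6 − 5.7 = 159.9.
Deadweight loss = ½ × 10660 × 159.9 = €852267 million.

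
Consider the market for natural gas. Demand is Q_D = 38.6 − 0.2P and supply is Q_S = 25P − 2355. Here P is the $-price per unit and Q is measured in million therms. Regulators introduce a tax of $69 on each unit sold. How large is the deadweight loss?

In inverse form: demand P = 193 − 5Q, supply P = 94.2 + 0.04Q.
Competitive equilibrium: 193 − 5Q = 94.2 + 0.04Q → Q* = 19.6032, P* = 94.9841.
With the tax, the buyer price exceeds the seller price by 69: (193 − 5Q) − (94.2 + 0.04Q) = 69 → Q' = 5.9127.
ΔQ = 19.6032 − 5.9127 = 13.6905; the wedge equals the tax, 69.
Deadweight loss = ½ × 13.6905 × 69 = $472.32 million.

$472.32 million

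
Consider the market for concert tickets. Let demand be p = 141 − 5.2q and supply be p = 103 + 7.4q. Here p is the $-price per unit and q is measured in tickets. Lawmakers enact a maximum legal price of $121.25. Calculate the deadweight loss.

$1.90

Competitive equilibrium: 141 − 5.2q = 103 + 7.4q → q* = 3.0159, p* = 125.3175.
At the ceiling p = 121.25, quantity supplied = (121.25 − 103)/7.4 = 2.4662.
Willingness to pay at q' = 2.4662: 141 − 5.2·2.4662 = 128.1758.
Δq = 3.0159 − 2.4662 = 0.5497; wedge = 128.1758 − 121.25 = 6.9258.
DWL = ½ × 0.5497 × 6.9258 = $1.90.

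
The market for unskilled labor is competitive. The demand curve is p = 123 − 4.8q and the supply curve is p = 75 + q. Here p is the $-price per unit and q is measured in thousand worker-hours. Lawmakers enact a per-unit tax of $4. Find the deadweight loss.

$1.38 thousand

Competitive equilibrium: 123 − 4.8q = 75 + q → q* = 8.2759, p* = 83.2759.
With the tax, the buyer price exceeds the seller price by 4: (123 − 4.8q) − (75 + q) = 4 → q' = 7.5862.
Δq = 8.2759 − 7.5862 = 0.6897; the wedge equals the tax, 4.
The triangle = ½ × 0.6897 × 4 = $1.38 thousand.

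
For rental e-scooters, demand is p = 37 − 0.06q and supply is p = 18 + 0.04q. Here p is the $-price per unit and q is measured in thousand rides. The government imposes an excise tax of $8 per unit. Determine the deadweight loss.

Competitive equilibrium: 37 − 0.06q = 18 + 0.04q → q* = 190, p* = 25.6.
With the tax, the buyer price exceeds the seller price by 8: (37 − 0.06q) − (18 + 0.04q) = 8 → q' = 110.
Δq = 190 − 110 = 80; the wedge equals the tax, 8.
Deadweight loss = ½ × 80 × 8 = $320 thousand.

$320 thousand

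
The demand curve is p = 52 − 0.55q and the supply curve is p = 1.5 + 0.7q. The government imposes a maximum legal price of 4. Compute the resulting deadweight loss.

Competitive equilibrium: 52 − 0.55q = 1.5 + 0.7q → q* = 40.4, p* = 29.78.
At the ceiling p = 4, quantity supplied = (4 − 1.5)/0.7 = 3.57143.
Willingness to pay at q' = 3.57143: 52 − 0.55·3.57143 = 50.03571.
Δq = 40.4 − 3.57143 = 36.82857; wedge = 50.03571 − 4 = 46.03571.
Deadweight loss = ½ × 36.82857 × 46.03571 = 847.71.

847.71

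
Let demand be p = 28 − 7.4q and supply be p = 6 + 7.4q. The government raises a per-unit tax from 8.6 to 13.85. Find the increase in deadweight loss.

Competitive equilibrium: 28 − 7.4q = 6 + 7.4q → q* = 1.4865, p* = 17.
For a per-unit tax t: Δq = t/14.8, so DWL = ½·t·(t/14.8) = t²/29.6.
At t = 8.6: DWL = 2.499. At t = 13.85: DWL = 6.48.
Increase = 6.48 − 2.499 = 3.98.

3.98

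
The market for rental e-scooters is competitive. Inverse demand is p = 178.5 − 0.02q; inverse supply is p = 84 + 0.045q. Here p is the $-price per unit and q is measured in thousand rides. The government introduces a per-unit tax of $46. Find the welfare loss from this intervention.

Competitive equilibrium: 178.5 − 0.02q = 84 + 0.045q → q* = 1453.84615, p* = 149.42308.
With the tax, the buyer price exceeds the seller price by 46: (178.5 − 0.02q) − (84 + 0.045q) = 46 → q' = 746.15385.
Δq = 1453.84615 − 746.15385 = 707.6923; the wedge equals the tax, 46.
Welfare loss = ½ × 707.6923 × 46 = $16276.92 thousand.

$16276.92 thousand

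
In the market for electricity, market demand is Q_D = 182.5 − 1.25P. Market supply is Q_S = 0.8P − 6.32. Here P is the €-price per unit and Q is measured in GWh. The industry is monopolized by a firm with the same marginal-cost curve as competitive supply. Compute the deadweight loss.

In inverse form: demand P = 146 − 0.8Q, supply P = 7.9 + 1.25Q.
Competitive equilibrium: 146 − 0.8Q = 7.9 + 1.25Q → Q* = 67.3659, P* = 92.1073.
Marginal revenue: MR = 146 − 1.6Q. Set MR = MC: 146 − 1.6Q = 7.9 + 1.25Q → Q_m = 48.4561.
Price P_m = 146 − 0.8·48.4561 = 107.2351; MC(Q_m) = 7.9 + 1.25·48.4561 = 68.4701.
Competitive Q* = 67.3659, so ΔQ = 18.9098; wedge = 107.2351 − 68.4701 = 38.765.
Deadweight loss = ½ × 18.9098 × 38.765 = €366.52.

€366.52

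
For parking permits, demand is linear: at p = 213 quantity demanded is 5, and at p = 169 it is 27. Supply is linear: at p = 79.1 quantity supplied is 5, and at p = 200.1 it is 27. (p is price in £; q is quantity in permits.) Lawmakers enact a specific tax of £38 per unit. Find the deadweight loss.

£96.27

Demand slope = (169 − 213)/(27 − 5) = −2, so p = 223 − 2q.
Supply slope = (200.1 − 79.1)/(27 − 5) = 5.5, so p = 51.6 + 5.5q.
Competitive equilibrium: 223 − 2q = 51.6 + 5.5q → q* = 22.8533, p* = 177.2933.
With the tax, the buyer price exceeds the seller price by 38: (223 − 2q) − (51.6 + 5.5q) = 38 → q' = 17.7867.
Δq = 22.8533 − 17.7867 = 5.0666; the wedge equals the tax, 38.
DWL = ½ × 5.0666 × 38 = £96.27.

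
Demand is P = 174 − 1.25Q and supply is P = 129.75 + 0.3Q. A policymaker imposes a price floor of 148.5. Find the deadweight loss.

Competitive equilibrium: 174 − 1.25Q = 129.75 + 0.3Q → Q* = 28.5484, P* = 138.3145.
At the floor P = 148.5, quantity demanded = (174 − 148.5)/1.25 = 20.4.
Sellers' marginal cost at Q' = 20.4: 129.75 + 0.3·20.4 = 135.87.
ΔQ = 28.5484 − 20.4 = 8.1484; wedge = 148.5 − 135.87 = 12.63.
Deadweight loss = ½ × 8.1484 × 12.63 = 51.46.

51.46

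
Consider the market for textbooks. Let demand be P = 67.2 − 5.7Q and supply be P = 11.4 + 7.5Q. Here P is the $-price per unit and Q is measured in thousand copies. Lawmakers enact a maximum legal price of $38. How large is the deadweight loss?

$3.06 thousand

Competitive equilibrium: 67.2 − 5.7Q = 11.4 + 7.5Q → Q* = 4.2273, P* = 43.1045.
At the ceiling P = 38, quantity supplied = (38 − 11.4)/7.5 = 3.5467.
Willingness to pay at Q' = 3.5467: 67.2 − 5.7·3.5467 = 46.9838.
ΔQ = 4.2273 − 3.5467 = 0.6806; wedge = 46.9838 − 38 = 8.9838.
The triangle = ½ × 0.6806 × 8.9838 = $3.06 thousand.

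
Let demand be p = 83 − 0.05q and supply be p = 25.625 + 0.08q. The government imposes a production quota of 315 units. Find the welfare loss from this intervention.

Competitive equilibrium: 83 − 0.05q = 25.625 + 0.08q → q* = 441.3462, p* = 60.9327.
At q = 315: demand price = 83 − 0.05·315 = 67.25; supply price = 25.625 + 0.08·315 = 50.825.
Δq = 441.3462 − 315 = 126.3462; wedge = 67.25 − 50.825 = 16.425.
Deadweight loss = ½ × 126.3462 × 16.425 = 1037.62.

1037.62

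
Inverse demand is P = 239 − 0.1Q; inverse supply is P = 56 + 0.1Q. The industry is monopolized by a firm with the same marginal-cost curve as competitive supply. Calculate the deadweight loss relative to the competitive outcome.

Competitive equilibrium: 239 − 0.1Q = 56 + 0.1Q → Q* = 915, P* = 147.5.
Marginal revenue: MR = 239 − 0.2Q. Set MR = MC: 239 − 0.2Q = 56 + 0.1Q → Q_m = 610.
Price P_m = 239 − 0.1·610 = 178; MC(Q_m) = 56 + 0.1·610 = 117.
Competitive Q* = 915, so ΔQ = 305; wedge = 178 − 117 = 61.
Deadweight loss = ½ × 305 × 61 = 9302.50.

9302.50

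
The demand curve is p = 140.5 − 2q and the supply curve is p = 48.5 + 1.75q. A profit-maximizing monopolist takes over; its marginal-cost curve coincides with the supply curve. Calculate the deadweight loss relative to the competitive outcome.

Competitive equilibrium: 140.5 − 2q = 48.5 + 1.75q → q* = 24.5333, p* = 91.4333.
Marginal revenue: MR = 140.5 − 4q. Set MR = MC: 140.5 − 4q = 48.5 + 1.75q → q_m = 16.
Price p_m = 140.5 − 2·16 = 108.5; MC(q_m) = 48.5 + 1.75·16 = 76.5.
Competitive q* = 24.5333, so Δq = 8.5333; wedge = 108.5 − 76.5 = 32.
Welfare loss = ½ × 8.5333 × 32 = 136.53.

136.53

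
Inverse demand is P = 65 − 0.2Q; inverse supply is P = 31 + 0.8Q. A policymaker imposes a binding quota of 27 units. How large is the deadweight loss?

24.50

Competitive equilibrium: 65 − 0.2Q = 31 + 0.8Q → Q* = 34, P* = 58.2.
At Q = 27: demand price = 65 − 0.2·27 = 59.6; supply price = 31 + 0.8·27 = 52.6.
ΔQ = 34 − 27 = 7; wedge = 59.6 − 52.6 = 7.
Deadweight loss = ½ × 7 × 7 = 24.50.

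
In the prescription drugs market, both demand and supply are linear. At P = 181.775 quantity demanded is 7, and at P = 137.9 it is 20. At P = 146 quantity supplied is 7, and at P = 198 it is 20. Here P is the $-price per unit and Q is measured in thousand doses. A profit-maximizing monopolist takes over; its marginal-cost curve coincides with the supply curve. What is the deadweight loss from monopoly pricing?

Demand slope = (137.9 − 181.775)/(20 − 7) = −3.375, so P = 205.4 − 3.375Q.
Supply slope = (198 − 146)/(20 − 7) = 4, so P = 118 + 4Q.
Competitive equilibrium: 205.4 − 3.375Q = 118 + 4Q → Q* = 11.8508, P* = 165.4034.
Marginal revenue: MR = 205.4 − 6.75Q. Set MR = MC: 205.4 − 6.75Q = 118 + 4Q → Q_m = 8.1302.
Price P_m = 205.4 − 3.375·8.1302 = 177.9606; MC(Q_m) = 118 + 4·8.1302 = 150.5208.
Competitive Q* = 11.8508, so ΔQ = 3.7206; wedge = 177.9606 − 150.5208 = 27.4398.
Deadweight loss = ½ × 3.7206 × 27.4398 = $51.05 thousand.

$51.05 thousand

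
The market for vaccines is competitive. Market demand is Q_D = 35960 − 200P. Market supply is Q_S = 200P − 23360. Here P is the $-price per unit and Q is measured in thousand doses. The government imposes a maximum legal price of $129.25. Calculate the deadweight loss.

$72580.50 thousand

In inverse form: demand P = 179.8 − 0.005Q, supply P = 116.8 + 0.005Q.
Competitive equilibrium: 179.8 − 0.005Q = 116.8 + 0.005Q → Q* = 6300, P* = 148.3.
At the ceiling P = 129.25, quantity supplied = (129.25 − 116.8)/0.005 = 2490.
Willingness to pay at Q' = 2490: 179.8 − 0.005·2490 = 167.35.
ΔQ = 6300 − 2490 = 3810; wedge = 167.35 − 129.25 = 38.1.
Welfare loss = ½ × 3810 × 38.1 = $72580.50 thousand.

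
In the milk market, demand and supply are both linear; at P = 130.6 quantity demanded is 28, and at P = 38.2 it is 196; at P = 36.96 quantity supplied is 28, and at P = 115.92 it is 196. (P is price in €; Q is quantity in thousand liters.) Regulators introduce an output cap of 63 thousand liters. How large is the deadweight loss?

Demand slope = (38.2 − 130.6)/(196 − 28) = −0.55, so P = 146 − 0.55Q.
Supply slope = (115.92 − 36.96)/(196 − 28) = 0.47, so P = 23.8 + 0.47Q.
Competitive equilibrium: 146 − 0.55Q = 23.8 + 0.47Q → Q* = 119.8039, P* = 80.1078.
At Q = 63: demand price = 146 − 0.55·63 = 111.35; supply price = 23.8 + 0.47·63 = 53.41.
ΔQ = 119.8039 − 63 = 56.8039; wedge = 111.35 − 53.41 = 57.94.
DWL = ½ × 56.8039 × 57.94 = €1645.61 thousand.

€1645.61 thousand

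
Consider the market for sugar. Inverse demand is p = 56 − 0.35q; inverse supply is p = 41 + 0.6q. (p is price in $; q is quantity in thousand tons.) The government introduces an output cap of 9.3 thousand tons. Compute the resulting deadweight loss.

$20 thousand

Competitive equilibrium: 56 − 0.35q = 41 + 0.6q → q* = 15.7895, p* = 50.4737.
At q = 9.3: demand price = 56 − 0.35·9.3 = 52.745; supply price = 41 + 0.6·9.3 = 46.58.
Δq = 15.7895 − 9.3 = 6.4895; wedge = 52.745 − 46.58 = 6.165.
Deadweight loss = ½ × 6.4895 × 6.165 = $20 thousand.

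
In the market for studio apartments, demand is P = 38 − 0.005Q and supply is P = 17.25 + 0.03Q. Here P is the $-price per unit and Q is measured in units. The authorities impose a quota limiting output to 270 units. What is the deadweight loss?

$1824.14

Competitive equilibrium: 38 − 0.005Q = 17.25 + 0.03Q → Q* = 592.8571, P* = 35.0357.
At Q = 270: demand price = 38 − 0.005·270 = 36.65; supply price = 17.25 + 0.03·270 = 25.35.
ΔQ = 592.8571 − 270 = 322.8571; wedge = 36.65 − 25.35 = 11.3.
Deadweight loss = ½ × 322.8571 × 11.3 = $1824.14.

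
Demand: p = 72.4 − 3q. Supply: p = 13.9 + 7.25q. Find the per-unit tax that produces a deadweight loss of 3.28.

Competitive equilibrium: 72.4 − 3q = 13.9 + 7.25q → q* = 5.7073, p* = 55.278.
A tax t gives Δq = t/10.25 and wedge t, so DWL = t²/20.5.
t²/20.5 = 3.28 → t² = 67.24 → t = 8.2.

8.2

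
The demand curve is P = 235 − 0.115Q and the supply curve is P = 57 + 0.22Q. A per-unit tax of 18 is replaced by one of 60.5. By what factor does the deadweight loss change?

Competitive equilibrium: 235 − 0.115Q = 57 + 0.22Q → Q* = 531.3433, P* = 173.8955.
For a per-unit tax t: ΔQ = t/0.335, so DWL = ½·t·(t/0.335) = t²/0.67.
At t = 18: DWL = 483.582. At t = 60.5: DWL = 5463.060.
Ratio = (60.5/18)² = 11.297.

11.297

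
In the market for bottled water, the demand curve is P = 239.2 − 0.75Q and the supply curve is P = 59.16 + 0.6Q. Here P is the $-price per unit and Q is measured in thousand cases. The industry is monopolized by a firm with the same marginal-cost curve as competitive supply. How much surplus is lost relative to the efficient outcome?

Competitive equilibrium: 239.2 − 0.75Q = 59.16 + 0.6Q → Q* = 133.363, P* = 139.1778.
Marginal revenue: MR = 239.2 − 1.5Q. Set MR = MC: 239.2 − 1.5Q = 59.16 + 0.6Q → Q_m = 85.7333.
Price P_m = 239.2 − 0.75·85.7333 = 174.9; MC(Q_m) = 59.16 + 0.6·85.7333 = 110.6.
Competitive Q* = 133.363, so ΔQ = 47.6297; wedge = 174.9 − 110.6 = 64.3.
Welfare loss = ½ × 47.6297 × 64.3 = $1531.29 thousand.

$1531.29 thousand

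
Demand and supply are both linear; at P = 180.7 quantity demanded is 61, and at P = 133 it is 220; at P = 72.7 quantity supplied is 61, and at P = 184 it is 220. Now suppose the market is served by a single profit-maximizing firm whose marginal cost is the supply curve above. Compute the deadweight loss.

760.50

Demand slope = (133 − 180.7)/(220 − 61) = −0.3, so P = 199 − 0.3Q.
Supply slope = (184 − 72.7)/(220 − 61) = 0.7, so P = 30 + 0.7Q.
Competitive equilibrium: 199 − 0.3Q = 30 + 0.7Q → Q* = 169, P* = 148.3.
Marginal revenue: MR = 199 − 0.6Q. Set MR = MC: 199 − 0.6Q = 30 + 0.7Q → Q_m = 130.
Price P_m = 199 − 0.3·130 = 160; MC(Q_m) = 30 + 0.7·130 = 121.
Competitive Q* = 169, so ΔQ = 39; wedge = 160 − 121 = 39.
Welfare loss = ½ × 39 × 39 = 760.50.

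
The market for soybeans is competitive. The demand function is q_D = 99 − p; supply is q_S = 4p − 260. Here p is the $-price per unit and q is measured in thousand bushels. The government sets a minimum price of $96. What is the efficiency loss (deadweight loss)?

$366.025 thousand

In inverse form: demand p = 99 − q, supply p = 65 + 0.25q.
Competitive equilibrium: 99 − q = 65 + 0.25q → q* = 27.2, p* = 71.8.
At the floor p = 96, quantity demanded = (99 − 96)/1 = 3.
Sellers' marginal cost at q' = 3: 65 + 0.25·3 = 65.75.
Δq = 27.2 − 3 = 24.2; wedge = 96 − 65.75 = 30.25.
Deadweight loss = ½ × 24.2 × 30.25 = $366.025 thousand.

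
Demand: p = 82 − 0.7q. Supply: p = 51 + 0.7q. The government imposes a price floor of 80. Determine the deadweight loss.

260.36

Competitive equilibrium: 82 − 0.7q = 51 + 0.7q → q* = 22.1429, p* = 66.5.
At the floor p = 80, quantity demanded = (82 − 80)/0.7 = 2.8571.
Sellers' marginal cost at q' = 2.8571: 51 + 0.7·2.8571 = 53.
Δq = 22.1429 − 2.8571 = 19.2858; wedge = 80 − 53 = 27.
Deadweight loss = ½ × 19.2858 × 27 = 260.36.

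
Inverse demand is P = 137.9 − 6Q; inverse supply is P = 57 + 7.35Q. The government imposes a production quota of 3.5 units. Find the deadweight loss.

Competitive equilibrium: 137.9 − 6Q = 57 + 7.35Q → Q* = 6.0599, P* = 101.5404.
At Q = 3.5: demand price = 137.9 − 6·3.5 = 116.9; supply price = 57 + 7.35·3.5 = 82.725.
ΔQ = 6.0599 − 3.5 = 2.5599; wedge = 116.9 − 82.725 = 34.175.
Deadweight loss = ½ × 2.5599 × 34.175 = 43.74.

43.74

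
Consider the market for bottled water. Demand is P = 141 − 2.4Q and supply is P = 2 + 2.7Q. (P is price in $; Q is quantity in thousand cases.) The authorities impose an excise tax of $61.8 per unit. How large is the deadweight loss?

$374.44 thousand

Competitive equilibrium: 141 − 2.4Q = 2 + 2.7Q → Q* = 27.2549, P* = 75.58824.
With the tax, the buyer price exceeds the seller price by 61.8: (141 − 2.4Q) − (2 + 2.7Q) = 61.8 → Q' = 15.13725.
ΔQ = 27.2549 − 15.13725 = 12.11765; the wedge equals the tax, 61.8.
Welfare loss = ½ × 12.11765 × 61.8 = $374.44 thousand.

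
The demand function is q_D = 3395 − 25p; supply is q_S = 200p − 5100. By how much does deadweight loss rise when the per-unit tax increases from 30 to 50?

17777.78

In inverse form: demand p = 135.8 − 0.04q, supply p = 25.5 + 0.005q.
Competitive equilibrium: 135.8 − 0.04q = 25.5 + 0.005q → q* = 2451.1111, p* = 37.7556.
For a per-unit tax t: Δq = t/0.045, so DWL = ½·t·(t/0.045) = t²/0.09.
At t = 30: DWL = 10000. At t = 50: DWL = 27777.778.
Increase = 27777.778 − 10000 = 17777.78.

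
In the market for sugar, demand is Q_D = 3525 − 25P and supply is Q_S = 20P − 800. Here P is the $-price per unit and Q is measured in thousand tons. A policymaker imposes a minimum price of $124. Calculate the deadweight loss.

$21875.35 thousand

In inverse form: demand P = 141 − 0.04Q, supply P = 40 + 0.05Q.
Competitive equilibrium: 141 − 0.04Q = 40 + 0.05Q → Q* = 1122.2222, P* = 96.1111.
At the floor P = 124, quantity demanded = (141 − 124)/0.04 = 425.
Sellers' marginal cost at Q' = 425: 40 + 0.05·425 = 61.25.
ΔQ = 1122.2222 − 425 = 697.2222; wedge = 124 − 61.25 = 62.75.
DWL = ½ × 697.2222 × 62.75 = $21875.35 thousand.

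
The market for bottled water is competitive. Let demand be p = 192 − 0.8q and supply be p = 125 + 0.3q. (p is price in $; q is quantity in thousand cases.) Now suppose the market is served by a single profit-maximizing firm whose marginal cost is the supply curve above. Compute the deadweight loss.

Competitive equilibrium: 192 − 0.8q = 125 + 0.3q → q* = 60.9091, p* = 143.2727.
Marginal revenue: MR = 192 − 1.6q. Set MR = MC: 192 − 1.6q = 125 + 0.3q → q_m = 35.2632.
Price p_m = 192 − 0.8·35.2632 = 163.7894; MC(q_m) = 125 + 0.3·35.2632 = 135.579.
Competitive q* = 60.9091, so Δq = 25.6459; wedge = 163.7894 − 135.579 = 28.2104.
The triangle = ½ × 25.6459 × 28.2104 = $361.74 thousand.

$361.74 thousand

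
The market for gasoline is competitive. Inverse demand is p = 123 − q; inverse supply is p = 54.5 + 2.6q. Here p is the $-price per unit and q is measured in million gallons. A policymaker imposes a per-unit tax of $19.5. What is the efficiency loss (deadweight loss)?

$52.81 million

Competitive equilibrium: 123 − q = 54.5 + 2.6q → q* = 19.0278, p* = 103.9722.
With the tax, the buyer price exceeds the seller price by 19.5: (123 − q) − (54.5 + 2.6q) = 19.5 → q' = 13.6111.
Δq = 19.0278 − 13.6111 = 5.4167; the wedge equals the tax, 19.5.
DWL = ½ × 5.4167 × 19.5 = $52.81 million.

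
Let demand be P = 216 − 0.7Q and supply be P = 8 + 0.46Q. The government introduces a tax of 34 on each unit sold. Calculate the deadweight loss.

498.28

Competitive equilibrium: 216 − 0.7Q = 8 + 0.46Q → Q* = 179.3103, P* = 90.4828.
With the tax, the buyer price exceeds the seller price by 34: (216 − 0.7Q) − (8 + 0.46Q) = 34 → Q' = 150.
ΔQ = 179.3103 − 150 = 29.3103; the wedge equals the tax, 34.
Welfare loss = ½ × 29.3103 × 34 = 498.28.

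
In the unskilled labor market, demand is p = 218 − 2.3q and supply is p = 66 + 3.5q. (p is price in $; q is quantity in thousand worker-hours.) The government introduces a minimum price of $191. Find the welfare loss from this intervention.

$607.02 thousand

Competitive equilibrium: 218 − 2.3q = 66 + 3.5q → q* = 26.2069, p* = 157.7241.
At the floor p = 191, quantity demanded = (218 − 191)/2.3 = 11.7391.
Sellers' marginal cost at q' = 11.7391: 66 + 3.5·11.7391 = 107.0869.
Δq = 26.2069 − 11.7391 = 14.4678; wedge = 191 − 107.0869 = 83.9131.
Deadweight loss = ½ × 14.4678 × 83.9131 = $607.02 thousand.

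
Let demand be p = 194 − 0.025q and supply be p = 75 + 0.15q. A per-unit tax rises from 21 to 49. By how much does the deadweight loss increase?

Competitive equilibrium: 194 − 0.025q = 75 + 0.15q → q* = 680, p* = 177.
For a per-unit tax t: Δq = t/0.175, so DWL = ½·t·(t/0.175) = t²/0.35.
At t = 21: DWL = 1260. At t = 49: DWL = 6860.
Increase = 6860 − 1260 = 5600.

5600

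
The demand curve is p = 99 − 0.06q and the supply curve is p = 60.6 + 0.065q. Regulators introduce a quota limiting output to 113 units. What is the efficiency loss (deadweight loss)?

2357.10

Competitive equilibrium: 99 − 0.06q = 60.6 + 0.065q → q* = 307.2, p* = 80.568.
At q = 113: demand price = 99 − 0.06·113 = 92.22; supply price = 60.6 + 0.065·113 = 67.945.
Δq = 307.2 − 113 = 194.2; wedge = 92.22 − 67.945 = 24.275.
Welfare loss = ½ × 194.2 × 24.275 = 2357.10.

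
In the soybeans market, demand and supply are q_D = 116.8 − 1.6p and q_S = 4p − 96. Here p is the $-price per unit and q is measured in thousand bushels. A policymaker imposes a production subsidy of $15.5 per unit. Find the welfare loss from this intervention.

$137.29 thousand

In inverse form: demand p = 73 − 0.625q, supply p = 24 + 0.25q.
Competitive equilibrium: 73 − 0.625q = 24 + 0.25q → q* = 56, p* = 38.
The subsidy lowers effective supply by 15.5: p = 8.5 + 0.25q.
New quantity: 73 − 0.625q = 8.5 + 0.25q → q' = 73.7143.
Overproduction Δq = 73.7143 − 56 = 17.7143; wedge = subsidy = 15.5.
Welfare loss = ½ × 17.7143 × 15.5 = $137.29 thousand.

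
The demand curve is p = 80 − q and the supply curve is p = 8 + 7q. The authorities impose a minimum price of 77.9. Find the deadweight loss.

Competitive equilibrium: 80 − q = 8 + 7q → q* = 9, p* = 71.
At the floor p = 77.9, quantity demanded = (80 − 77.9)/1 = 2.1.
Sellers' marginal cost at q' = 2.1: 8 + 7·2.1 = 22.7.
Δq = 9 − 2.1 = 6.9; wedge = 77.9 − 22.7 = 55.2.
Deadweight loss = ½ × 6.9 × 55.2 = 190.44.

190.44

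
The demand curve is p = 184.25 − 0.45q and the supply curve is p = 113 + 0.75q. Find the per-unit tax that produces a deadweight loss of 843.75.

Competitive equilibrium: 184.25 − 0.45q = 113 + 0.75q → q* = 59.375, p* = 157.5313.
A tax t gives Δq = t/1.2 and wedge t, so DWL = t²/2.4.
t²/2.4 = 843.75 → t² = 2025 → t = 45.

45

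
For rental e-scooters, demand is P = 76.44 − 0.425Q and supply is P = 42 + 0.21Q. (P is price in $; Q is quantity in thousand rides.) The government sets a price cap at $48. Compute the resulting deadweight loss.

Competitive equilibrium: 76.44 − 0.425Q = 42 + 0.21Q → Q* = 54.2362, P* = 53.3896.
At the ceiling P = 48, quantity supplied = (48 − 42)/0.21 = 28.5714.
Willingness to pay at Q' = 28.5714: 76.44 − 0.425·28.5714 = 64.2972.
ΔQ = 54.2362 − 28.5714 = 25.6648; wedge = 64.2972 − 48 = 16.2972.
Deadweight loss = ½ × 25.6648 × 16.2972 = $209.13 thousand.

$209.13 thousand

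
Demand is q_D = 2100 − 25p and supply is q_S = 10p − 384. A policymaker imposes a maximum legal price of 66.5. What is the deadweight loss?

139.96

In inverse form: demand p = 84 − 0.04q, supply p = 38.4 + 0.1q.
Competitive equilibrium: 84 − 0.04q = 38.4 + 0.1q → q* = 325.7143, p* = 70.9714.
At the ceiling p = 66.5, quantity supplied = (66.5 − 38.4)/0.1 = 281.
Willingness to pay at q' = 281: 84 − 0.04·281 = 72.76.
Δq = 325.7143 − 281 = 44.7143; wedge = 72.76 − 66.5 = 6.26.
Welfare loss = ½ × 44.7143 × 6.26 = 139.96.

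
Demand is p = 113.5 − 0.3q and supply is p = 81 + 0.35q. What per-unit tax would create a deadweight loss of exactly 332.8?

Competitive equilibrium: 113.5 − 0.3q = 81 + 0.35q → q* = 50, p* = 98.5.
A tax t gives Δq = t/0.65 and wedge t, so DWL = t²/1.3.
t²/1.3 = 332.8 → t² = 432.64 → t = 20.8.

20.8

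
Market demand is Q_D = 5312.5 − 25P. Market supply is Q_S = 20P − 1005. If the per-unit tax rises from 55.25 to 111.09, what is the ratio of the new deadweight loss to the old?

In inverse form: demand P = 212.5 − 0.04Q, supply P = 50.25 + 0.05Q.
Competitive equilibrium: 212.5 − 0.04Q = 50.25 + 0.05Q → Q* = 1802.7778, P* = 140.3889.
For a per-unit tax t: ΔQ = t/0.09, so DWL = ½·t·(t/0.09) = t²/0.18.
At t = 55.25: DWL = 16958.681. At t = 111.09: DWL = 68561.045.
Ratio = (111.09/55.25)² = 4.043.

4.043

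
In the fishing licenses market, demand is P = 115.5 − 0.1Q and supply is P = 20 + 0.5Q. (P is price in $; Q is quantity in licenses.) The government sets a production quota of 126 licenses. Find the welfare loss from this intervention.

$330.01

Competitive equilibrium: 115.5 − 0.1Q = 20 + 0.5Q → Q* = 159.1667, P* = 99.5833.
At Q = 126: demand price = 115.5 − 0.1·126 = 102.9; supply price = 20 + 0.5·126 = 83.
ΔQ = 159.1667 − 126 = 33.1667; wedge = 102.9 − 83 = 19.9.
DWL = ½ × 33.1667 × 19.9 = $330.01.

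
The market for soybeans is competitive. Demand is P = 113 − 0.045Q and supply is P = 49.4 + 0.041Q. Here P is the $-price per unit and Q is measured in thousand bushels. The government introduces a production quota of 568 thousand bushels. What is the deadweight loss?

$1265.24 thousand

Competitive equilibrium: 113 − 0.045Q = 49.4 + 0.041Q → Q* = 739.5349, P* = 79.7209.
At Q = 568: demand price = 113 − 0.045·568 = 87.44; supply price = 49.4 + 0.041·568 = 72.688.
ΔQ = 739.5349 − 568 = 171.5349; wedge = 87.44 − 72.688 = 14.752.
The triangle = ½ × 171.5349 × 14.752 = $1265.24 thousand.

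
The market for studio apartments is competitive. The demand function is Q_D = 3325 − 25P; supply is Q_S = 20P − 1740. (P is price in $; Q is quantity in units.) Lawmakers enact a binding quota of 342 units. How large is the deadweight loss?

$1286.94

In inverse form: demand P = 133 − 0.04Q, supply P = 87 + 0.05Q.
Competitive equilibrium: 133 − 0.04Q = 87 + 0.05Q → Q* = 511.1111, P* = 112.5556.
At Q = 342: demand price = 133 − 0.04·342 = 119.32; supply price = 87 + 0.05·342 = 104.1.
ΔQ = 511.1111 − 342 = 169.1111; wedge = 119.32 − 104.1 = 15.22.
DWL = ½ × 169.1111 × 15.22 = $1286.94.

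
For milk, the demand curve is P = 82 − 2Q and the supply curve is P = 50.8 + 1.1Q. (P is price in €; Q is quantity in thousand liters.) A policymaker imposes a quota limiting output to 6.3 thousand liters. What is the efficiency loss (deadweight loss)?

€21.97 thousand

Competitive equilibrium: 82 − 2Q = 50.8 + 1.1Q → Q* = 10.0645, P* = 61.871.
At Q = 6.3: demand price = 82 − 2·6.3 = 69.4; supply price = 50.8 + 1.1·6.3 = 57.73.
ΔQ = 10.0645 − 6.3 = 3.7645; wedge = 69.4 − 57.73 = 11.67.
DWL = ½ × 3.7645 × 11.67 = €21.97 thousand.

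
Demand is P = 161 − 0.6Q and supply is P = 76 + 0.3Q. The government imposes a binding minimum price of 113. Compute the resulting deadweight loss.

93.89

Competitive equilibrium: 161 − 0.6Q = 76 + 0.3Q → Q* = 94.4444, P* = 104.3333.
At the floor P = 113, quantity demanded = (161 − 113)/0.6 = 80.
Sellers' marginal cost at Q' = 80: 76 + 0.3·80 = 100.
ΔQ = 94.4444 − 80 = 14.4444; wedge = 113 − 100 = 13.
The triangle = ½ × 14.4444 × 13 = 93.89.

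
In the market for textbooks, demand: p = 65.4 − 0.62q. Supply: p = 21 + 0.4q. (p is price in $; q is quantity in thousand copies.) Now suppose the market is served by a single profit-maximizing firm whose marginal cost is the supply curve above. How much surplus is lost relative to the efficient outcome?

Competitive equilibrium: 65.4 − 0.62q = 21 + 0.4q → q* = 43.5294, p* = 38.4118.
Marginal revenue: MR = 65.4 − 1.24q. Set MR = MC: 65.4 − 1.24q = 21 + 0.4q → q_m = 27.0732.
Price p_m = 65.4 − 0.62·27.0732 = 48.6146; MC(q_m) = 21 + 0.4·27.0732 = 31.8293.
Competitive q* = 43.5294, so Δq = 16.4562; wedge = 48.6146 − 31.8293 = 16.7853.
The triangle = ½ × 16.4562 × 16.7853 = $138.11 thousand.

$138.11 thousand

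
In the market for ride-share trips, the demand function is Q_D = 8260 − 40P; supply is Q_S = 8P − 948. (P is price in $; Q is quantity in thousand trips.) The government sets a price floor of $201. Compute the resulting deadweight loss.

In inverse form: demand P = 206.5 − 0.025Q, supply P = 118.5 + 0.125Q.
Competitive equilibrium: 206.5 − 0.025Q = 118.5 + 0.125Q → Q* = 586.6667, P* = 191.8333.
At the floor P = 201, quantity demanded = (206.5 − 201)/0.025 = 220.
Sellers' marginal cost at Q' = 220: 118.5 + 0.125·220 = 146.
ΔQ = 586.6667 − 220 = 366.6667; wedge = 201 − 146 = 55.
Deadweight loss = ½ × 366.6667 × 55 = $10083.33 thousand.

$10083.33 thousand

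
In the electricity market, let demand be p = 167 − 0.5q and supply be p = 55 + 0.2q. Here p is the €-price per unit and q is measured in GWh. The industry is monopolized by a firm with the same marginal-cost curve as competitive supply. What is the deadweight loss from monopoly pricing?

Competitive equilibrium: 167 − 0.5q = 55 + 0.2q → q* = 160, p* = 87.
Marginal revenue: MR = 167 − q. Set MR = MC: 167 − q = 55 + 0.2q → q_m = 93.3333.
Price p_m = 167 − 0.5·93.3333 = 120.3334; MC(q_m) = 55 + 0.2·93.3333 = 73.6667.
Competitive q* = 160, so Δq = 66.6667; wedge = 120.3334 − 73.6667 = 46.6667.
The triangle = ½ × 66.6667 × 46.6667 = €1555.56.

€1555.56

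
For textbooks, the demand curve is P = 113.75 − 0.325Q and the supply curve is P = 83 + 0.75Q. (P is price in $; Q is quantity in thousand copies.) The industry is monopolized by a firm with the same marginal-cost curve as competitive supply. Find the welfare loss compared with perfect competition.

$23.70 thousand

Competitive equilibrium: 113.75 − 0.325Q = 83 + 0.75Q → Q* = 28.6047, P* = 104.4535.
Marginal revenue: MR = 113.75 − 0.65Q. Set MR = MC: 113.75 − 0.65Q = 83 + 0.75Q → Q_m = 21.9643.
Price P_m = 113.75 − 0.325·21.9643 = 106.6116; MC(Q_m) = 83 + 0.75·21.9643 = 99.4732.
Competitive Q* = 28.6047, so ΔQ = 6.6404; wedge = 106.6116 − 99.4732 = 7.1384.
DWL = ½ × 6.6404 × 7.1384 = $23.70 thousand.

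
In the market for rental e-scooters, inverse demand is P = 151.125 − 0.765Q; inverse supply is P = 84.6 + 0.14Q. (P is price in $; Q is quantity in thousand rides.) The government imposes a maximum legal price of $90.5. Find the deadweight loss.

Competitive equilibrium: 151.125 − 0.765Q = 84.6 + 0.14Q → Q* = 73.50829, P* = 94.89116.
At the ceiling P = 90.5, quantity supplied = (90.5 − 84.6)/0.14 = 42.14286.
Willingness to pay at Q' = 42.14286: 151.125 − 0.765·42.14286 = 118.88571.
ΔQ = 73.50829 − 42.14286 = 31.36543; wedge = 118.88571 − 90.5 = 28.38571.
Deadweight loss = ½ × 31.36543 × 28.38571 = $445.17 thousand.

$445.17 thousand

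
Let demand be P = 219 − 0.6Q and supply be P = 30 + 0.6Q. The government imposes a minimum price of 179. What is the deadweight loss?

Competitive equilibrium: 219 − 0.6Q = 30 + 0.6Q → Q* = 157.5, P* = 124.5.
At the floor P = 179, quantity demanded = (219 − 179)/0.6 = 66.66667.
Sellers' marginal cost at Q' = 66.66667: 30 + 0.6·66.66667 = 70.
ΔQ = 157.5 − 66.66667 = 90.83333; wedge = 179 − 70 = 109.
Deadweight loss = ½ × 90.83333 × 109 = 4950.42.

4950.42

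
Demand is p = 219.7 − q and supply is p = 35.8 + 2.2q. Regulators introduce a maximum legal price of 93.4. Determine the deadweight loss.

1566.20

Competitive equilibrium: 219.7 − q = 35.8 + 2.2q → q* = 57.4688, p* = 162.2313.
At the ceiling p = 93.4, quantity supplied = (93.4 − 35.8)/2.2 = 26.1818.
Willingness to pay at q' = 26.1818: 219.7 − 1·26.1818 = 193.5182.
Δq = 57.4688 − 26.1818 = 31.287; wedge = 193.5182 − 93.4 = 100.1182.
The triangle = ½ × 31.287 × 100.1182 = 1566.20.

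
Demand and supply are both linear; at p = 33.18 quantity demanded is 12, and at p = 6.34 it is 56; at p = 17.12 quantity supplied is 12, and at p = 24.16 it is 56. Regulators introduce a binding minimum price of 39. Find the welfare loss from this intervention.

355.76

Demand slope = (6.34 − 33.18)/(56 − 12) = −0.61, so p = 40.5 − 0.61q.
Supply slope = (24.16 − 17.12)/(56 − 12) = 0.16, so p = 15.2 + 0.16q.
Competitive equilibrium: 40.5 − 0.61q = 15.2 + 0.16q → q* = 32.8571, p* = 20.4571.
At the floor p = 39, quantity demanded = (40.5 − 39)/0.61 = 2.459.
Sellers' marginal cost at q' = 2.459: 15.2 + 0.16·2.459 = 15.5934.
Δq = 32.8571 − 2.459 = 30.3981; wedge = 39 − 15.5934 = 23.4066.
Deadweight loss = ½ × 30.3981 × 23.4066 = 355.76.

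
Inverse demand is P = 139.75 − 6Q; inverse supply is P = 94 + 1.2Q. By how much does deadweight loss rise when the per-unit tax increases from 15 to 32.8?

59.09

Competitive equilibrium: 139.75 − 6Q = 94 + 1.2Q → Q* = 6.3542, P* = 101.625.
For a per-unit tax t: ΔQ = t/7.2, so DWL = ½·t·(t/7.2) = t²/14.4.
At t = 15: DWL = 15.625. At t = 32.8: DWL = 74.711.
Increase = 74.711 − 15.625 = 59.09.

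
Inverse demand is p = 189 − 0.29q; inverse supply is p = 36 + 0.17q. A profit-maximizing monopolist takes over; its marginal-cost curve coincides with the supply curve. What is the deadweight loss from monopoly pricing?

3804.25

Competitive equilibrium: 189 − 0.29q = 36 + 0.17q → q* = 332.6087, p* = 92.5435.
Marginal revenue: MR = 189 − 0.58q. Set MR = MC: 189 − 0.58q = 36 + 0.17q → q_m = 204.
Price p_m = 189 − 0.29·204 = 129.84; MC(q_m) = 36 + 0.17·204 = 70.68.
Competitive q* = 332.6087, so Δq = 128.6087; wedge = 129.84 − 70.68 = 59.16.
DWL = ½ × 128.6087 × 59.16 = 3804.25.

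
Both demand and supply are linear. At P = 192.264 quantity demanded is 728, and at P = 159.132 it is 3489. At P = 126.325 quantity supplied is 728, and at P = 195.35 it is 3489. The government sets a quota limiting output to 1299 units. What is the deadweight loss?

Demand slope = (159.132 − 192.264)/(3489 − 728) = −0.012, so P = 201 − 0.012Q.
Supply slope = (195.35 − 126.325)/(3489 − 728) = 0.025, so P = 108.125 + 0.025Q.
Competitive equilibrium: 201 − 0.012Q = 108.125 + 0.025Q → Q* = 2510.1351, P* = 170.8784.
At Q = 1299: demand price = 201 − 0.012·1299 = 185.412; supply price = 108.125 + 0.025·1299 = 140.6.
ΔQ = 2510.1351 − 1299 = 1211.1351; wedge = 185.412 − 140.6 = 44.812.
The triangle = ½ × 1211.1351 × 44.812 = 27136.69.

27136.69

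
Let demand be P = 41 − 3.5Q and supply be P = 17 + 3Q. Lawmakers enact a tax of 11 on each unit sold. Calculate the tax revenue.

22

Competitive equilibrium: 41 − 3.5Q = 17 + 3Q → Q* = 3.6923, P* = 28.0769.
With the tax, the buyer price exceeds the seller price by 11: (41 − 3.5Q) − (17 + 3Q) = 11 → Q' = 2.
Tax revenue = 11 × 2 = 22.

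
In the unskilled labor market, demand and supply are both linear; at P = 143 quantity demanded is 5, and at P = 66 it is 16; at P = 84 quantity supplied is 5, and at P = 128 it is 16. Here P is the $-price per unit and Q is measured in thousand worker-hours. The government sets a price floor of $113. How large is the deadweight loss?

Demand slope = (66 − 143)/(16 − 5) = −7, so P = 178 − 7Q.
Supply slope = (128 − 84)/(16 − 5) = 4, so P = 64 + 4Q.
Competitive equilibrium: 178 − 7Q = 64 + 4Q → Q* = 10.3636, P* = 105.4545.
At the floor P = 113, quantity demanded = (178 − 113)/7 = 9.2857.
Sellers' marginal cost at Q' = 9.2857: 64 + 4·9.2857 = 101.1428.
ΔQ = 10.3636 − 9.2857 = 1.0779; wedge = 113 − 101.1428 = 11.8572.
The triangle = ½ × 1.0779 × 11.8572 = $6.39 thousand.

$6.39 thousand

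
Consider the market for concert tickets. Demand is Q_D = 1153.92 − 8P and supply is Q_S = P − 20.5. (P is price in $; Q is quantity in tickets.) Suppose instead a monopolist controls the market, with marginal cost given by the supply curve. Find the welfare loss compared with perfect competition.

In inverse form: demand P = 144.24 − 0.125Q, supply P = 20.5 + Q.
Competitive equilibrium: 144.24 − 0.125Q = 20.5 + Q → Q* = 109.9911, P* = 130.4911.
Marginal revenue: MR = 144.24 − 0.25Q. Set MR = MC: 144.24 − 0.25Q = 20.5 + Q → Q_m = 98.992.
Price P_m = 144.24 − 0.125·98.992 = 131.866; MC(Q_m) = 20.5 + 1·98.992 = 119.492.
Competitive Q* = 109.9911, so ΔQ = 10.9991; wedge = 131.866 − 119.492 = 12.374.
The triangle = ½ × 10.9991 × 12.374 = $68.05.

$68.05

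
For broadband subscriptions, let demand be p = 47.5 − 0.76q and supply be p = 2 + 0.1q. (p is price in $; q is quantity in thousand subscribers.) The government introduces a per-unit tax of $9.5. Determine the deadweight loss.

Competitive equilibrium: 47.5 − 0.76q = 2 + 0.1q → q* = 52.907, p* = 7.2907.
With the tax, the buyer price exceeds the seller price by 9.5: (47.5 − 0.76q) − (2 + 0.1q) = 9.5 → q' = 41.8605.
Δq = 52.907 − 41.8605 = 11.0465; the wedge equals the tax, 9.5.
The triangle = ½ × 11.0465 × 9.5 = $52.47 thousand.

$52.47 thousand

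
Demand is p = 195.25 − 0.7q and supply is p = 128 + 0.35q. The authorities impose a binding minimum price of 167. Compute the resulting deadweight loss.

Competitive equilibrium: 195.25 − 0.7q = 128 + 0.35q → q* = 64.0476, p* = 150.4167.
At the floor p = 167, quantity demanded = (195.25 − 167)/0.7 = 40.3571.
Sellers' marginal cost at q' = 40.3571: 128 + 0.35·40.3571 = 142.125.
Δq = 64.0476 − 40.3571 = 23.6905; wedge = 167 − 142.125 = 24.875.
Welfare loss = ½ × 23.6905 × 24.875 = 294.65.

294.65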